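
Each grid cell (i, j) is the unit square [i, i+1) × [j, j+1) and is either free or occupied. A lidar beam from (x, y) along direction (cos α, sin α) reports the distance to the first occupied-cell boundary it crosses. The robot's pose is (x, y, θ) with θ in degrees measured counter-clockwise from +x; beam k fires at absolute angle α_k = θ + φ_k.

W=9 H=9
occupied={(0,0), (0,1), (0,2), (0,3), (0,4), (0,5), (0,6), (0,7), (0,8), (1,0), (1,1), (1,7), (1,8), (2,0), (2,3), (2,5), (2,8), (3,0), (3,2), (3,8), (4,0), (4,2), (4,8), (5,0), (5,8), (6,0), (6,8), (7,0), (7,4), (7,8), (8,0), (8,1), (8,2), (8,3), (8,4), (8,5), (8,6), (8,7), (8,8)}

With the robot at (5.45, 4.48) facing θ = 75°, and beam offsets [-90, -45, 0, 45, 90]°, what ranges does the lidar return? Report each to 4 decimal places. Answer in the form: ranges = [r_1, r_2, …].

beam 1: φ=-90°, α=345°
  dir = (cos 345°, sin 345°) = (0.9659, -0.2588); from cell (5,4)
  next x-line at t=0.5694, next y-line at t=1.8546; Δt_x=1.0353, Δt_y=3.8637
    x: enter (6,4) at t=0.5694
    x: enter (7,4) at t=1.6047 ← occupied
  → r_1 = 1.6047
beam 2: φ=-45°, α=30°
  dir = (cos 30°, sin 30°) = (0.8660, 0.5000); from cell (5,4)
  next x-line at t=0.6351, next y-line at t=1.0400; Δt_x=1.1547, Δt_y=2.0000
    x: enter (6,4) at t=0.6351
    y: enter (6,5) at t=1.0400
    x: enter (7,5) at t=1.7898
    x: enter (8,5) at t=2.9445 ← occupied
  → r_2 = 2.9445
beam 3: φ=0°, α=75°
  dir = (cos 75°, sin 75°) = (0.2588, 0.9659); from cell (5,4)
  next x-line at t=2.1250, next y-line at t=0.5383; Δt_x=3.8637, Δt_y=1.0353
    y: enter (5,5) at t=0.5383
    y: enter (5,6) at t=1.5736
    x: enter (6,6) at t=2.1250
    y: enter (6,7) at t=2.6089
    y: enter (6,8) at t=3.6442 ← occupied
  → r_3 = 3.6442
beam 4: φ=45°, α=120°
  dir = (cos 120°, sin 120°) = (-0.5000, 0.8660); from cell (5,4)
  next x-line at t=0.9000, next y-line at t=0.6004; Δt_x=2.0000, Δt_y=1.1547
    y: enter (5,5) at t=0.6004
    x: enter (4,5) at t=0.9000
    y: enter (4,6) at t=1.7551
    x: enter (3,6) at t=2.9000
    y: enter (3,7) at t=2.9098
    y: enter (3,8) at t=4.0645 ← occupied
  → r_4 = 4.0645
beam 5: φ=90°, α=165°
  dir = (cos 165°, sin 165°) = (-0.9659, 0.2588); from cell (5,4)
  next x-line at t=0.4659, next y-line at t=2.0091; Δt_x=1.0353, Δt_y=3.8637
    x: enter (4,4) at t=0.4659
    x: enter (3,4) at t=1.5012
    y: enter (3,5) at t=2.0091
    x: enter (2,5) at t=2.5364 ← occupied
  → r_5 = 2.5364

ranges = [1.6047, 2.9445, 3.6442, 4.0645, 2.5364]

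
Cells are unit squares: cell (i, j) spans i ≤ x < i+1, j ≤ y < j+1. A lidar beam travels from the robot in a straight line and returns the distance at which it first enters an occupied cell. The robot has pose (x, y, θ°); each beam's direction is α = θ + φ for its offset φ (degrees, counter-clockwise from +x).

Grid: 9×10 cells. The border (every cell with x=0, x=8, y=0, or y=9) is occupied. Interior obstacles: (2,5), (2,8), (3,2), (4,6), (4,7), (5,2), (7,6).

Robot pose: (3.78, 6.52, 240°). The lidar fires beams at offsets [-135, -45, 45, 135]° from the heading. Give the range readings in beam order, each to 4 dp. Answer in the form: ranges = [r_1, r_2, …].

beam 1: φ=-135°, α=105°
  d=(-0.2588,0.9659)  start (3,6)  tX=3.0137 tY=0.4969  stride 1/|dx|=3.8637 1/|dy|=1.0353
    cross y-line → (3,7), t=0.4969
    cross y-line → (3,8), t=1.5322
    cross y-line → (3,9), t=2.5675 (wall)
  → r_1 = 2.5675
beam 2: φ=-45°, α=195°
  d=(-0.9659,-0.2588)  start (3,6)  tX=0.8075 tY=2.0091  stride 1/|dx|=1.0353 1/|dy|=3.8637
    cross x-line → (2,6), t=0.8075
    cross x-line → (1,6), t=1.8428
    cross y-line → (1,5), t=2.0091
    cross x-line → (0,5), t=2.8781 (wall)
  → r_2 = 2.8781
beam 3: φ=45°, α=285°
  d=(0.2588,-0.9659)  start (3,6)  tX=0.8500 tY=0.5383  stride 1/|dx|=3.8637 1/|dy|=1.0353
    cross y-line → (3,5), t=0.5383
    cross x-line → (4,5), t=0.8500
    cross y-line → (4,4), t=1.5736
    cross y-line → (4,3), t=2.6089
    cross y-line → (4,2), t=3.6442
    cross y-line → (4,1), t=4.6794
    cross x-line → (5,1), t=4.7137
    cross y-line → (5,0), t=5.7147 (wall)
  → r_3 = 5.7147
beam 4: φ=135°, α=15°
  d=(0.9659,0.2588)  start (3,6)  tX=0.2278 tY=1.8546  stride 1/|dx|=1.0353 1/|dy|=3.8637
    cross x-line → (4,6), t=0.2278 (wall)
  → r_4 = 0.2278

ranges = [2.5675, 2.8781, 5.7147, 0.2278]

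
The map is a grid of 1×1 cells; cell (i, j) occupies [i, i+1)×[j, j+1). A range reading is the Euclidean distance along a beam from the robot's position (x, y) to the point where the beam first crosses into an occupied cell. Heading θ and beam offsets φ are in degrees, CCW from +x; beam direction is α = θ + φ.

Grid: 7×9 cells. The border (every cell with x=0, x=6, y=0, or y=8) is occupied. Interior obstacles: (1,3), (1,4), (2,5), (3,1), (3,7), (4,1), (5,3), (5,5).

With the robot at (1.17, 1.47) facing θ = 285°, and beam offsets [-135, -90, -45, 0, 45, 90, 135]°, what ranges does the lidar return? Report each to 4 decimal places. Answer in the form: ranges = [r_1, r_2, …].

ranges = [0.1963, 0.1760, 0.3400, 0.4866, 0.9400, 1.8946, 7.5402]

beam 1: φ=-135°, α=150°
  direction (-0.8660, 0.5000); cell (1,1); t to first gridline: x 0.1963, y 1.0600 (then +1.1547 / +2.0000)
    (0,1) via x @ 0.1963  # hit
  → r_1 = 0.1963
beam 2: φ=-90°, α=195°
  direction (-0.9659, -0.2588); cell (1,1); t to first gridline: x 0.1760, y 1.8159 (then +1.0353 / +3.8637)
    (0,1) via x @ 0.1760  # hit
  → r_2 = 0.1760
beam 3: φ=-45°, α=240°
  direction (-0.5000, -0.8660); cell (1,1); t to first gridline: x 0.3400, y 0.5427 (then +2.0000 / +1.1547)
    (0,1) via x @ 0.3400  # hit
  → r_3 = 0.3400
beam 4: φ=0°, α=285°
  direction (0.2588, -0.9659); cell (1,1); t to first gridline: x 3.2069, y 0.4866 (then +3.8637 / +1.0353)
    (1,0) via y @ 0.4866  # hit
  → r_4 = 0.4866
beam 5: φ=45°, α=330°
  direction (0.8660, -0.5000); cell (1,1); t to first gridline: x 0.9584, y 0.9400 (then +1.1547 / +2.0000)
    (1,0) via y @ 0.9400  # hit
  → r_5 = 0.9400
beam 6: φ=90°, α=15°
  direction (0.9659, 0.2588); cell (1,1); t to first gridline: x 0.8593, y 2.0478 (then +1.0353 / +3.8637)
    (2,1) via x @ 0.8593
    (3,1) via x @ 1.8946  # hit
  → r_6 = 1.8946
beam 7: φ=135°, α=60°
  direction (0.5000, 0.8660); cell (1,1); t to first gridline: x 1.6600, y 0.6120 (then +2.0000 / +1.1547)
    (1,2) via y @ 0.6120
    (2,2) via x @ 1.6600
    (2,3) via y @ 1.7667
    (2,4) via y @ 2.9214
    (3,4) via x @ 3.6600
    (3,5) via y @ 4.0761
    (3,6) via y @ 5.2308
    (4,6) via x @ 5.6600
    (4,7) via y @ 6.3855
    (4,8) via y @ 7.5402  # hit
  → r_7 = 7.5402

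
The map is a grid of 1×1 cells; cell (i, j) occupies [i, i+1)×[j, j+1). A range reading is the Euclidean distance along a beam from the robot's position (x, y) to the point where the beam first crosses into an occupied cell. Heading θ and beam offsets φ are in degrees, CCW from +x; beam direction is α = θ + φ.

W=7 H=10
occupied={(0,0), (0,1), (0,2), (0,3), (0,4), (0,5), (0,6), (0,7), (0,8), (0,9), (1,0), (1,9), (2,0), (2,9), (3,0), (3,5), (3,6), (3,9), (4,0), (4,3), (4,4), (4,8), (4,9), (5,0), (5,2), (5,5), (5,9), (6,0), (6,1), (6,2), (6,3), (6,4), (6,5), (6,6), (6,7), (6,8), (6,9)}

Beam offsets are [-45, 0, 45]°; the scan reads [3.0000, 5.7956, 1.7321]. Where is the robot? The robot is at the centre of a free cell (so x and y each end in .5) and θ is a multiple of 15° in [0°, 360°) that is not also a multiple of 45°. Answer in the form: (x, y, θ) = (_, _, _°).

The pose lattice has 33·16 = 528 candidates. Test each by forward raycasting.
  (1.5, 2.5, 330°): beam 1 = 1.5529 ≠ 3.0000 ✗
  (1.5, 4.5, 330°): beam 1 = 3.6235 ≠ 3.0000 ✗
  (2.5, 7.5, 30°): beam 1 = 3.6235 ≠ 3.0000 ✗
  (2.5, 4.5, 105°): beam 1 = 1.0000 ≠ 3.0000 ✗
  …
  (2.5, 1.5, 105°): r_1=3.0000, r_2=5.7956, r_3=1.7321 — all match ✓
No second candidate reproduces the full scan.

(x, y, θ) = (2.5, 1.5, 105°)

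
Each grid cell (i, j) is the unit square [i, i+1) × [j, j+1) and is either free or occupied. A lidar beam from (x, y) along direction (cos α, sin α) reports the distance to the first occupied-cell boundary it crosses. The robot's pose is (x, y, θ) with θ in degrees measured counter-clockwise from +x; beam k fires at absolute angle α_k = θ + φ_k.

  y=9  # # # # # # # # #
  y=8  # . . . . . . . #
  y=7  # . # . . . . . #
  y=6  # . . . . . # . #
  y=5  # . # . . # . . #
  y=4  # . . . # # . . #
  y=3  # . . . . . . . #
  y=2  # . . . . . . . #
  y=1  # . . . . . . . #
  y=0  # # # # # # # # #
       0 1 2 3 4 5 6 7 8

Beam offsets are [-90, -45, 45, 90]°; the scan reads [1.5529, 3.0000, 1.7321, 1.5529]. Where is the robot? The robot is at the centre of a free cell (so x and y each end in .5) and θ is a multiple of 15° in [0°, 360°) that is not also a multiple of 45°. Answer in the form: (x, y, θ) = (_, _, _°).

Enumerate (i+0.5, j+0.5, θ) over the 50 free cells and 16 admissible headings. For each, cast all 4 beams and compare to the given ranges.
  (7.5, 6.5, 120°): beam 1 = 0.5774 ≠ 1.5529 ✗
  (7.5, 4.5, 60°): beam 1 = 0.5774 ≠ 1.5529 ✗
  (3.5, 2.5, 210°): beam 1 = 2.8868 ≠ 1.5529 ✗
  (1.5, 3.5, 255°): beam 1 = 0.5176 ≠ 1.5529 ✗
  …
  (4.5, 2.5, 15°): r_1=1.5529, r_2=3.0000, r_3=1.7321, r_4=1.5529 — all match ✓
Only this pose fits every beam.

(x, y, θ) = (4.5, 2.5, 15°)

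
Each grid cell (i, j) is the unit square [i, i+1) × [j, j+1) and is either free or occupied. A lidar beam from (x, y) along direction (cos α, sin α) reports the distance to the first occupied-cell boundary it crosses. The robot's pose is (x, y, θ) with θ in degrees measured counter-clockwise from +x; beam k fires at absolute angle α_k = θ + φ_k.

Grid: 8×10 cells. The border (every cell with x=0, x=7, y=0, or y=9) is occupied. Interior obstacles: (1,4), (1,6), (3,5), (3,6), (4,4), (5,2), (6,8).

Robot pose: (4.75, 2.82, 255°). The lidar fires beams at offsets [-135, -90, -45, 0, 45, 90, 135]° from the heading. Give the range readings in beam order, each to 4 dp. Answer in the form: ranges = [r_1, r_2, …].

beam 1: φ=-135°, α=120°
  cosα=-0.5000 sinα=0.8660 | (4,2) | tMaxX 1.5000 tMaxY 0.2078 | tΔX 2.0000 tΔY 1.1547
    t=0.2078 [y] (4,3)
    t=1.3625 [y] (4,4) — stop
  → r_1 = 1.3625
beam 2: φ=-90°, α=165°
  cosα=-0.9659 sinα=0.2588 | (4,2) | tMaxX 0.7765 tMaxY 0.6955 | tΔX 1.0353 tΔY 3.8637
    t=0.6955 [y] (4,3)
    t=0.7765 [x] (3,3)
    t=1.8117 [x] (2,3)
    t=2.8470 [x] (1,3)
    t=3.8823 [x] (0,3) — stop
  → r_2 = 3.8823
beam 3: φ=-45°, α=210°
  cosα=-0.8660 sinα=-0.5000 | (4,2) | tMaxX 0.8660 tMaxY 1.6400 | tΔX 1.1547 tΔY 2.0000
    t=0.8660 [x] (3,2)
    t=1.6400 [y] (3,1)
    t=2.0207 [x] (2,1)
    t=3.1754 [x] (1,1)
    t=3.6400 [y] (1,0) — stop
  → r_3 = 3.6400
beam 4: φ=0°, α=255°
  cosα=-0.2588 sinα=-0.9659 | (4,2) | tMaxX 2.8978 tMaxY 0.8489 | tΔX 3.8637 tΔY 1.0353
    t=0.8489 [y] (4,1)
    t=1.8842 [y] (4,0) — stop
  → r_4 = 1.8842
beam 5: φ=45°, α=300°
  cosα=0.5000 sinα=-0.8660 | (4,2) | tMaxX 0.5000 tMaxY 0.9469 | tΔX 2.0000 tΔY 1.1547
    t=0.5000 [x] (5,2) — stop
  → r_5 = 0.5000
beam 6: φ=90°, α=345°
  cosα=0.9659 sinα=-0.2588 | (4,2) | tMaxX 0.2588 tMaxY 3.1682 | tΔX 1.0353 tΔY 3.8637
    t=0.2588 [x] (5,2) — stop
  → r_6 = 0.2588
beam 7: φ=135°, α=30°
  cosα=0.8660 sinα=0.5000 | (4,2) | tMaxX 0.2887 tMaxY 0.3600 | tΔX 1.1547 tΔY 2.0000
    t=0.2887 [x] (5,2) — stop
  → r_7 = 0.2887

ranges = [1.3625, 3.8823, 3.6400, 1.8842, 0.5000, 0.2588, 0.2887]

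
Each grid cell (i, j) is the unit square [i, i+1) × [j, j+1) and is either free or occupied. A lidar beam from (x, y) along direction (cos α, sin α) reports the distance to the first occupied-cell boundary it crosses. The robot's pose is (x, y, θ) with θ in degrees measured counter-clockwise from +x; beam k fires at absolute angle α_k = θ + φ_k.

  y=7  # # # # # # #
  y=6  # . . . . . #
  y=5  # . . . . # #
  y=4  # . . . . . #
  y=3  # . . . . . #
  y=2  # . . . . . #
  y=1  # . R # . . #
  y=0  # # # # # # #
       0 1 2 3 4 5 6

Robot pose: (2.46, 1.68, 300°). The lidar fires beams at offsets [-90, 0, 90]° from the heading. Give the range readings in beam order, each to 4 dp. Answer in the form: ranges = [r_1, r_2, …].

ranges = [1.3600, 0.7852, 0.6235]

beam 1: φ=-90°, α=210°
  cosα=-0.8660 sinα=-0.5000 | (2,1) | tMaxX 0.5312 tMaxY 1.3600 | tΔX 1.1547 tΔY 2.0000
    t=0.5312 [x] (1,1)
    t=1.3600 [y] (1,0) — stop
  → r_1 = 1.3600
beam 2: φ=0°, α=300°
  cosα=0.5000 sinα=-0.8660 | (2,1) | tMaxX 1.0800 tMaxY 0.7852 | tΔX 2.0000 tΔY 1.1547
    t=0.7852 [y] (2,0) — stop
  → r_2 = 0.7852
beam 3: φ=90°, α=30°
  cosα=0.8660 sinα=0.5000 | (2,1) | tMaxX 0.6235 tMaxY 0.6400 | tΔX 1.1547 tΔY 2.0000
    t=0.6235 [x] (3,1) — stop
  → r_3 = 0.6235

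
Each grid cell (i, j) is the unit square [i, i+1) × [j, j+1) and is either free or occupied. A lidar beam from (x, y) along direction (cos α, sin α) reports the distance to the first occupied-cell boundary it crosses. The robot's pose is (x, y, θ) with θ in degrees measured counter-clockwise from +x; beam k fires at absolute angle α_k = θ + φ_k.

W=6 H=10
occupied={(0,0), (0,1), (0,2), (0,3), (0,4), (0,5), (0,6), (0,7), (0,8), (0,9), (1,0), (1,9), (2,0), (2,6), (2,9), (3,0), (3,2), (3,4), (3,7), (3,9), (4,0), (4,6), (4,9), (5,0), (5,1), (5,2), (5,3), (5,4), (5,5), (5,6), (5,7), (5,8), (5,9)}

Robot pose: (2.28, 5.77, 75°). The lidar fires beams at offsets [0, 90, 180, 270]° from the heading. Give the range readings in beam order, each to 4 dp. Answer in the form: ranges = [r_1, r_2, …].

beam 1: φ=0°, α=75°
  cosα=0.2588 sinα=0.9659 | (2,5) | tMaxX 2.7819 tMaxY 0.2381 | tΔX 3.8637 tΔY 1.0353
    t=0.2381 [y] (2,6) — stop
  → r_1 = 0.2381
beam 2: φ=90°, α=165°
  cosα=-0.9659 sinα=0.2588 | (2,5) | tMaxX 0.2899 tMaxY 0.8887 | tΔX 1.0353 tΔY 3.8637
    t=0.2899 [x] (1,5)
    t=0.8887 [y] (1,6)
    t=1.3252 [x] (0,6) — stop
  → r_2 = 1.3252
beam 3: φ=180°, α=255°
  cosα=-0.2588 sinα=-0.9659 | (2,5) | tMaxX 1.0818 tMaxY 0.7972 | tΔX 3.8637 tΔY 1.0353
    t=0.7972 [y] (2,4)
    t=1.0818 [x] (1,4)
    t=1.8324 [y] (1,3)
    t=2.8677 [y] (1,2)
    t=3.9030 [y] (1,1)
    t=4.9383 [y] (1,0) — stop
  → r_3 = 4.9383
beam 4: φ=270°, α=345°
  cosα=0.9659 sinα=-0.2588 | (2,5) | tMaxX 0.7454 tMaxY 2.9751 | tΔX 1.0353 tΔY 3.8637
    t=0.7454 [x] (3,5)
    t=1.7807 [x] (4,5)
    t=2.8160 [x] (5,5) — stop
  → r_4 = 2.8160

ranges = [0.2381, 1.3252, 4.9383, 2.8160]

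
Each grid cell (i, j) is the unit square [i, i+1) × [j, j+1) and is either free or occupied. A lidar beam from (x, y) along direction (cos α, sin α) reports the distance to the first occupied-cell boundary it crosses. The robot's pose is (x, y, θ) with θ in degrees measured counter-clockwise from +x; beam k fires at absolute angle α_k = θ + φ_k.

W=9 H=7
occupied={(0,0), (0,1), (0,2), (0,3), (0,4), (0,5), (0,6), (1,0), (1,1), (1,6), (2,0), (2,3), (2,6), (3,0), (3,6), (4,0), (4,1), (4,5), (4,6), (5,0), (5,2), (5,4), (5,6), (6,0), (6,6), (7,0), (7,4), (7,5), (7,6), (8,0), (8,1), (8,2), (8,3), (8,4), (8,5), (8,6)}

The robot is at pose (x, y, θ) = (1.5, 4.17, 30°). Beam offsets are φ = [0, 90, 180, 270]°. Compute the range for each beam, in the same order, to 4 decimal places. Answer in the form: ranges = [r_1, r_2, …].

ranges = [2.8868, 1.0000, 0.5774, 1.0000]

beam 1: φ=0°, α=30°
  cosα=0.8660 sinα=0.5000 | (1,4) | tMaxX 0.5774 tMaxY 1.6600 | tΔX 1.1547 tΔY 2.0000
    t=0.5774 [x] (2,4)
    t=1.6600 [y] (2,5)
    t=1.7321 [x] (3,5)
    t=2.8868 [x] (4,5) — stop
  → r_1 = 2.8868
beam 2: φ=90°, α=120°
  cosα=-0.5000 sinα=0.8660 | (1,4) | tMaxX 1.0000 tMaxY 0.9584 | tΔX 2.0000 tΔY 1.1547
    t=0.9584 [y] (1,5)
    t=1.0000 [x] (0,5) — stop
  → r_2 = 1.0000
beam 3: φ=180°, α=210°
  cosα=-0.8660 sinα=-0.5000 | (1,4) | tMaxX 0.5774 tMaxY 0.3400 | tΔX 1.1547 tΔY 2.0000
    t=0.3400 [y] (1,3)
    t=0.5774 [x] (0,3) — stop
  → r_3 = 0.5774
beam 4: φ=270°, α=300°
  cosα=0.5000 sinα=-0.8660 | (1,4) | tMaxX 1.0000 tMaxY 0.1963 | tΔX 2.0000 tΔY 1.1547
    t=0.1963 [y] (1,3)
    t=1.0000 [x] (2,3) — stop
  → r_4 = 1.0000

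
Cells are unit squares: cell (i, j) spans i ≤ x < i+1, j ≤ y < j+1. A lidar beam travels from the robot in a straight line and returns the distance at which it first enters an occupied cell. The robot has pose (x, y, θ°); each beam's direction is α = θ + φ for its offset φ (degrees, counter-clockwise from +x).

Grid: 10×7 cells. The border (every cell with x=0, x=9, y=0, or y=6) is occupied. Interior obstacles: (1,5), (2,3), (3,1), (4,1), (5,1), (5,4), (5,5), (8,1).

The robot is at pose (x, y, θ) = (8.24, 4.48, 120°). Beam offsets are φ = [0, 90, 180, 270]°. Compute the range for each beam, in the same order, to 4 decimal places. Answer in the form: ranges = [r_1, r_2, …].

ranges = [1.7551, 4.9600, 1.5200, 0.8776]

beam 1: φ=0°, α=120°
  cosα=-0.5000 sinα=0.8660 | (8,4) | tMaxX 0.4800 tMaxY 0.6004 | tΔX 2.0000 tΔY 1.1547
    t=0.4800 [x] (7,4)
    t=0.6004 [y] (7,5)
    t=1.7551 [y] (7,6) — stop
  → r_1 = 1.7551
beam 2: φ=90°, α=210°
  cosα=-0.8660 sinα=-0.5000 | (8,4) | tMaxX 0.2771 tMaxY 0.9600 | tΔX 1.1547 tΔY 2.0000
    t=0.2771 [x] (7,4)
    t=0.9600 [y] (7,3)
    t=1.4318 [x] (6,3)
    t=2.5865 [x] (5,3)
    t=2.9600 [y] (5,2)
    t=3.7412 [x] (4,2)
    t=4.8959 [x] (3,2)
    t=4.9600 [y] (3,1) — stop
  → r_2 = 4.9600
beam 3: φ=180°, α=300°
  cosα=0.5000 sinα=-0.8660 | (8,4) | tMaxX 1.5200 tMaxY 0.5543 | tΔX 2.0000 tΔY 1.1547
    t=0.5543 [y] (8,3)
    t=1.5200 [x] (9,3) — stop
  → r_3 = 1.5200
beam 4: φ=270°, α=30°
  cosα=0.8660 sinα=0.5000 | (8,4) | tMaxX 0.8776 tMaxY 1.0400 | tΔX 1.1547 tΔY 2.0000
    t=0.8776 [x] (9,4) — stop
  → r_4 = 0.8776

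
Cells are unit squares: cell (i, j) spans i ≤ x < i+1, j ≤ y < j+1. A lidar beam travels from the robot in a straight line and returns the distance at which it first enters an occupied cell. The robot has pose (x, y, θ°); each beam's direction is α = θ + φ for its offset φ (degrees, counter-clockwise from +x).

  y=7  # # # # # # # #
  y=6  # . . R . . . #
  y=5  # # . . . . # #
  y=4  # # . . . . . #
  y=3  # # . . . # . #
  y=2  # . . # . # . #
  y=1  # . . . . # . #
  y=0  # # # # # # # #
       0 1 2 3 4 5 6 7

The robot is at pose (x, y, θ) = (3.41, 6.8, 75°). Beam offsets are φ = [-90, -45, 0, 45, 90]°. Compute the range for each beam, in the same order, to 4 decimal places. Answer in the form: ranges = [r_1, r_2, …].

beam 1: φ=-90°, α=345°
  direction (0.9659, -0.2588); cell (3,6); t to first gridline: x 0.6108, y 3.0910 (then +1.0353 / +3.8637)
    (4,6) via x @ 0.6108
    (5,6) via x @ 1.6461
    (6,6) via x @ 2.6814
    (6,5) via y @ 3.0910  # hit
  → r_1 = 3.0910
beam 2: φ=-45°, α=30°
  direction (0.8660, 0.5000); cell (3,6); t to first gridline: x 0.6813, y 0.4000 (then +1.1547 / +2.0000)
    (3,7) via y @ 0.4000  # hit
  → r_2 = 0.4000
beam 3: φ=0°, α=75°
  direction (0.2588, 0.9659); cell (3,6); t to first gridline: x 2.2796, y 0.2071 (then +3.8637 / +1.0353)
    (3,7) via y @ 0.2071  # hit
  → r_3 = 0.2071
beam 4: φ=45°, α=120°
  direction (-0.5000, 0.8660); cell (3,6); t to first gridline: x 0.8200, y 0.2309 (then +2.0000 / +1.1547)
    (3,7) via y @ 0.2309  # hit
  → r_4 = 0.2309
beam 5: φ=90°, α=165°
  direction (-0.9659, 0.2588); cell (3,6); t to first gridline: x 0.4245, y 0.7727 (then +1.0353 / +3.8637)
    (2,6) via x @ 0.4245
    (2,7) via y @ 0.7727  # hit
  → r_5 = 0.7727

ranges = [3.0910, 0.4000, 0.2071, 0.2309, 0.7727]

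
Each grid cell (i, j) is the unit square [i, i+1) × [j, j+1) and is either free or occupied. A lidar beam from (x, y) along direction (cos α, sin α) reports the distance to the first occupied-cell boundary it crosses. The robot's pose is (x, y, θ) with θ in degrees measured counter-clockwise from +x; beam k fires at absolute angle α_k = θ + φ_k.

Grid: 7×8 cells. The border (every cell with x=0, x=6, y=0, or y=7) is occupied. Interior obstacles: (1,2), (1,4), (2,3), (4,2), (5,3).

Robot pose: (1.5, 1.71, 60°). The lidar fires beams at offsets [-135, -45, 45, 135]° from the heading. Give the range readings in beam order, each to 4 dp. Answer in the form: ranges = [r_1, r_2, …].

beam 1: φ=-135°, α=285°
  direction (0.2588, -0.9659); cell (1,1); t to first gridline: x 1.9319, y 0.7350 (then +3.8637 / +1.0353)
    (1,0) via y @ 0.7350  # hit
  → r_1 = 0.7350
beam 2: φ=-45°, α=15°
  direction (0.9659, 0.2588); cell (1,1); t to first gridline: x 0.5176, y 1.1205 (then +1.0353 / +3.8637)
    (2,1) via x @ 0.5176
    (2,2) via y @ 1.1205
    (3,2) via x @ 1.5529
    (4,2) via x @ 2.5882  # hit
  → r_2 = 2.5882
beam 3: φ=45°, α=105°
  direction (-0.2588, 0.9659); cell (1,1); t to first gridline: x 1.9319, y 0.3002 (then +3.8637 / +1.0353)
    (1,2) via y @ 0.3002  # hit
  → r_3 = 0.3002
beam 4: φ=135°, α=195°
  direction (-0.9659, -0.2588); cell (1,1); t to first gridline: x 0.5176, y 2.7432 (then +1.0353 / +3.8637)
    (0,1) via x @ 0.5176  # hit
  → r_4 = 0.5176

ranges = [0.7350, 2.5882, 0.3002, 0.5176]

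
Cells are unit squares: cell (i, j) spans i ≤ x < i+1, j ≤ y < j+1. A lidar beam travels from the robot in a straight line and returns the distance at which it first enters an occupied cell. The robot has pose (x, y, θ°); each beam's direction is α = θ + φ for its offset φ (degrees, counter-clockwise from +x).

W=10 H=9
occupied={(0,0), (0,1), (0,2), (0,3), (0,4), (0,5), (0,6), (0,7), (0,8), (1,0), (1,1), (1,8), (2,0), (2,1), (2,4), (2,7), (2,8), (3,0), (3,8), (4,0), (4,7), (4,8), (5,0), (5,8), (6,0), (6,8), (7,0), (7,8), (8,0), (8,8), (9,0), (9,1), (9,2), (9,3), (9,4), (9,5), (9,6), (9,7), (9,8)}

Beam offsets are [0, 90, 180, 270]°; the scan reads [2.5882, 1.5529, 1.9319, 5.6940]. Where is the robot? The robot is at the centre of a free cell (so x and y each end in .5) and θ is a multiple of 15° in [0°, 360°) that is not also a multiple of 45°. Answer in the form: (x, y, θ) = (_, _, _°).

Enumerate (i+0.5, j+0.5, θ) over the 51 free cells and 16 admissible headings. For each, cast all 4 beams and compare to the given ranges.
  (4.5, 1.5, 330°): beam 1 = 1.0000 ≠ 2.5882 ✗
  (3.5, 6.5, 210°): beam 1 = 2.8868 ≠ 2.5882 ✗
  (7.5, 4.5, 345°): beam 1 = 1.5529 ≠ 2.5882 ✗
  …
  (6.5, 6.5, 345°): r_1=2.5882, r_2=1.5529, r_3=1.9319, r_4=5.6940 — all match ✓
Only this pose fits every beam.

(x, y, θ) = (6.5, 6.5, 345°)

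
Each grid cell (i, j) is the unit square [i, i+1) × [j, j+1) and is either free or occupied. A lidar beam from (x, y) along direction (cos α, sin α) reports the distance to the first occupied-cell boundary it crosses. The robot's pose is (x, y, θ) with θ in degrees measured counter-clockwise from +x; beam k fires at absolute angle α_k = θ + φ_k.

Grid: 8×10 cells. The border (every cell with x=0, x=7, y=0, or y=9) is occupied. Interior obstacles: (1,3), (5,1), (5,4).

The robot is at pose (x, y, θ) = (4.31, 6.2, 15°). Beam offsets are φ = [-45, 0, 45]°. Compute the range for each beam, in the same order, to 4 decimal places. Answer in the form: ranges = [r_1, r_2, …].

ranges = [3.1061, 2.7849, 3.2332]

beam 1: φ=-45°, α=330°
  cosα=0.8660 sinα=-0.5000 | (4,6) | tMaxX 0.7967 tMaxY 0.4000 | tΔX 1.1547 tΔY 2.0000
    t=0.4000 [y] (4,5)
    t=0.7967 [x] (5,5)
    t=1.9514 [x] (6,5)
    t=2.4000 [y] (6,4)
    t=3.1061 [x] (7,4) — stop
  → r_1 = 3.1061
beam 2: φ=0°, α=15°
  cosα=0.9659 sinα=0.2588 | (4,6) | tMaxX 0.7143 tMaxY 3.0910 | tΔX 1.0353 tΔY 3.8637
    t=0.7143 [x] (5,6)
    t=1.7496 [x] (6,6)
    t=2.7849 [x] (7,6) — stop
  → r_2 = 2.7849
beam 3: φ=45°, α=60°
  cosα=0.5000 sinα=0.8660 | (4,6) | tMaxX 1.3800 tMaxY 0.9238 | tΔX 2.0000 tΔY 1.1547
    t=0.9238 [y] (4,7)
    t=1.3800 [x] (5,7)
    t=2.0785 [y] (5,8)
    t=3.2332 [y] (5,9) — stop
  → r_3 = 3.2332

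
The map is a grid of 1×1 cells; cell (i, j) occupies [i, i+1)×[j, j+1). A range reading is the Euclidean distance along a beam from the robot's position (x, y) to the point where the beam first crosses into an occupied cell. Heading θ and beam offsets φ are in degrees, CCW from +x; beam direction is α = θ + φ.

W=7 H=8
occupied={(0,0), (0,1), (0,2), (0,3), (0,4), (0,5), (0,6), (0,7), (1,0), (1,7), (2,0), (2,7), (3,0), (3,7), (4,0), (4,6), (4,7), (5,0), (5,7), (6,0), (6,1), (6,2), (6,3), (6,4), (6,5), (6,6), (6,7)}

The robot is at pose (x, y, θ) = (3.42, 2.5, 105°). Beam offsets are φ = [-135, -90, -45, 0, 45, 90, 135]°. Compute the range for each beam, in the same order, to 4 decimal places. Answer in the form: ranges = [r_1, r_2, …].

ranges = [2.9791, 2.6710, 5.1600, 4.6587, 2.7944, 2.5054, 1.7321]

beam 1: φ=-135°, α=330°
  dir = (cos 330°, sin 330°) = (0.8660, -0.5000); from cell (3,2)
  next x-line at t=0.6697, next y-line at t=1.0000; Δt_x=1.1547, Δt_y=2.0000
    x: enter (4,2) at t=0.6697
    y: enter (4,1) at t=1.0000
    x: enter (5,1) at t=1.8244
    x: enter (6,1) at t=2.9791 ← occupied
  → r_1 = 2.9791
beam 2: φ=-90°, α=15°
  dir = (cos 15°, sin 15°) = (0.9659, 0.2588); from cell (3,2)
  next x-line at t=0.6005, next y-line at t=1.9319; Δt_x=1.0353, Δt_y=3.8637
    x: enter (4,2) at t=0.6005
    x: enter (5,2) at t=1.6357
    y: enter (5,3) at t=1.9319
    x: enter (6,3) at t=2.6710 ← occupied
  → r_2 = 2.6710
beam 3: φ=-45°, α=60°
  dir = (cos 60°, sin 60°) = (0.5000, 0.8660); from cell (3,2)
  next x-line at t=1.1600, next y-line at t=0.5774; Δt_x=2.0000, Δt_y=1.1547
    y: enter (3,3) at t=0.5774
    x: enter (4,3) at t=1.1600
    y: enter (4,4) at t=1.7321
    y: enter (4,5) at t=2.8868
    x: enter (5,5) at t=3.1600
    y: enter (5,6) at t=4.0415
    x: enter (6,6) at t=5.1600 ← occupied
  → r_3 = 5.1600
beam 4: φ=0°, α=105°
  dir = (cos 105°, sin 105°) = (-0.2588, 0.9659); from cell (3,2)
  next x-line at t=1.6228, next y-line at t=0.5176; Δt_x=3.8637, Δt_y=1.0353
    y: enter (3,3) at t=0.5176
    y: enter (3,4) at t=1.5529
    x: enter (2,4) at t=1.6228
    y: enter (2,5) at t=2.5882
    y: enter (2,6) at t=3.6235
    y: enter (2,7) at t=4.6587 ← occupied
  → r_4 = 4.6587
beam 5: φ=45°, α=150°
  dir = (cos 150°, sin 150°) = (-0.8660, 0.5000); from cell (3,2)
  next x-line at t=0.4850, next y-line at t=1.0000; Δt_x=1.1547, Δt_y=2.0000
    x: enter (2,2) at t=0.4850
    y: enter (2,3) at t=1.0000
    x: enter (1,3) at t=1.6397
    x: enter (0,3) at t=2.7944 ← occupied
  → r_5 = 2.7944
beam 6: φ=90°, α=195°
  dir = (cos 195°, sin 195°) = (-0.9659, -0.2588); from cell (3,2)
  next x-line at t=0.4348, next y-line at t=1.9319; Δt_x=1.0353, Δt_y=3.8637
    x: enter (2,2) at t=0.4348
    x: enter (1,2) at t=1.4701
    y: enter (1,1) at t=1.9319
    x: enter (0,1) at t=2.5054 ← occupied
  → r_6 = 2.5054
beam 7: φ=135°, α=240°
  dir = (cos 240°, sin 240°) = (-0.5000, -0.8660); from cell (3,2)
  next x-line at t=0.8400, next y-line at t=0.5774; Δt_x=2.0000, Δt_y=1.1547
    y: enter (3,1) at t=0.5774
    x: enter (2,1) at t=0.8400
    y: enter (2,0) at t=1.7321 ← occupied
  → r_7 = 1.7321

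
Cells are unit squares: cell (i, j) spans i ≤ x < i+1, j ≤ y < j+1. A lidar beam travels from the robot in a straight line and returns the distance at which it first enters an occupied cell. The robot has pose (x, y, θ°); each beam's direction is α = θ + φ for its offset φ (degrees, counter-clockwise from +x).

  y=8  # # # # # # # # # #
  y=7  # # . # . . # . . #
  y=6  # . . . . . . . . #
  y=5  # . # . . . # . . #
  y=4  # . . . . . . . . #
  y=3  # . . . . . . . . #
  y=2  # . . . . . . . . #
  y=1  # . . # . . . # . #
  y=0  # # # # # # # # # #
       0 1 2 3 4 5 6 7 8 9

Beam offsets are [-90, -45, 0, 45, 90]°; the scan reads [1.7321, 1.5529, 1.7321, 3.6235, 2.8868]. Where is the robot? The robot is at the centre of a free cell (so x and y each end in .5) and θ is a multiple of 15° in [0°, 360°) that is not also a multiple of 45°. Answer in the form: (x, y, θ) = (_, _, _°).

Enumerate (i+0.5, j+0.5, θ) over the 49 free cells and 16 admissible headings. For each, cast all 5 beams and compare to the given ranges.
  (6.5, 1.5, 105°): beam 1 = 0.5176 ≠ 1.7321 ✗
  (1.5, 6.5, 15°): beam 1 = 5.6940 ≠ 1.7321 ✗
  (4.5, 1.5, 60°): beam 1 = 1.0000 ≠ 1.7321 ✗
  (8.5, 6.5, 15°): beam 1 = 1.9319 ≠ 1.7321 ✗
  …
  (5.5, 2.5, 330°): r_1=1.7321, r_2=1.5529, r_3=1.7321, r_4=3.6235, r_5=2.8868 — all match ✓
Unique over the lattice → pose = (5.5, 2.5, 330°).

(x, y, θ) = (5.5, 2.5, 330°)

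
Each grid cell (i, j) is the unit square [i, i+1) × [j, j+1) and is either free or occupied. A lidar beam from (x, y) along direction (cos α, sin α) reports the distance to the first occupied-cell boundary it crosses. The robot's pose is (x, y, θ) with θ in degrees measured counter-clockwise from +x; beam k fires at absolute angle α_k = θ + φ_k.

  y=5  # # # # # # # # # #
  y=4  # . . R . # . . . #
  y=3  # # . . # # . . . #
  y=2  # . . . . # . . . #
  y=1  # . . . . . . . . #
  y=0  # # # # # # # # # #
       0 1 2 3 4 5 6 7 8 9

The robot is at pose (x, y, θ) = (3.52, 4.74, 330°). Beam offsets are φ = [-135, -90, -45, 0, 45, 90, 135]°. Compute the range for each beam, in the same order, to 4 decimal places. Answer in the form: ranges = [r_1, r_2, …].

beam 1: φ=-135°, α=195°
  d=(-0.9659,-0.2588)  start (3,4)  tX=0.5383 tY=2.8591  stride 1/|dx|=1.0353 1/|dy|=3.8637
    cross x-line → (2,4), t=0.5383
    cross x-line → (1,4), t=1.5736
    cross x-line → (0,4), t=2.6089 (wall)
  → r_1 = 2.6089
beam 2: φ=-90°, α=240°
  d=(-0.5000,-0.8660)  start (3,4)  tX=1.0400 tY=0.8545  stride 1/|dx|=2.0000 1/|dy|=1.1547
    cross y-line → (3,3), t=0.8545
    cross x-line → (2,3), t=1.0400
    cross y-line → (2,2), t=2.0092
    cross x-line → (1,2), t=3.0400
    cross y-line → (1,1), t=3.1639
    cross y-line → (1,0), t=4.3186 (wall)
  → r_2 = 4.3186
beam 3: φ=-45°, α=285°
  d=(0.2588,-0.9659)  start (3,4)  tX=1.8546 tY=0.7661  stride 1/|dx|=3.8637 1/|dy|=1.0353
    cross y-line → (3,3), t=0.7661
    cross y-line → (3,2), t=1.8014
    cross x-line → (4,2), t=1.8546
    cross y-line → (4,1), t=2.8367
    cross y-line → (4,0), t=3.8719 (wall)
  → r_3 = 3.8719
beam 4: φ=0°, α=330°
  d=(0.8660,-0.5000)  start (3,4)  tX=0.5543 tY=1.4800  stride 1/|dx|=1.1547 1/|dy|=2.0000
    cross x-line → (4,4), t=0.5543
    cross y-line → (4,3), t=1.4800 (wall)
  → r_4 = 1.4800
beam 5: φ=45°, α=15°
  d=(0.9659,0.2588)  start (3,4)  tX=0.4969 tY=1.0046  stride 1/|dx|=1.0353 1/|dy|=3.8637
    cross x-line → (4,4), t=0.4969
    cross y-line → (4,5), t=1.0046 (wall)
  → r_5 = 1.0046
beam 6: φ=90°, α=60°
  d=(0.5000,0.8660)  start (3,4)  tX=0.9600 tY=0.3002  stride 1/|dx|=2.0000 1/|dy|=1.1547
    cross y-line → (3,5), t=0.3002 (wall)
  → r_6 = 0.3002
beam 7: φ=135°, α=105°
  d=(-0.2588,0.9659)  start (3,4)  tX=2.0091 tY=0.2692  stride 1/|dx|=3.8637 1/|dy|=1.0353
    cross y-line → (3,5), t=0.2692 (wall)
  → r_7 = 0.2692

ranges = [2.6089, 4.3186, 3.8719, 1.4800, 1.0046, 0.3002, 0.2692]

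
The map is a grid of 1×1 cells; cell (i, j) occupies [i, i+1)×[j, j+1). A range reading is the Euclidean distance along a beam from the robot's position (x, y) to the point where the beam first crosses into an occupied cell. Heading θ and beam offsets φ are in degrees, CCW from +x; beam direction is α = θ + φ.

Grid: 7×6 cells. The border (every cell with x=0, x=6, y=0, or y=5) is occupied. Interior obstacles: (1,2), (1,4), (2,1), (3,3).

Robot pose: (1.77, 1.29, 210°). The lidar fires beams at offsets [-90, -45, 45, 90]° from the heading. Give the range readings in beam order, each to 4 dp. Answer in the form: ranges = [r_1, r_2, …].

beam 1: φ=-90°, α=120°
  d=(-0.5000,0.8660)  start (1,1)  tX=1.5400 tY=0.8198  stride 1/|dx|=2.0000 1/|dy|=1.1547
    cross y-line → (1,2), t=0.8198 (wall)
  → r_1 = 0.8198
beam 2: φ=-45°, α=165°
  d=(-0.9659,0.2588)  start (1,1)  tX=0.7972 tY=2.7432  stride 1/|dx|=1.0353 1/|dy|=3.8637
    cross x-line → (0,1), t=0.7972 (wall)
  → r_2 = 0.7972
beam 3: φ=45°, α=255°
  d=(-0.2588,-0.9659)  start (1,1)  tX=2.9751 tY=0.3002  stride 1/|dx|=3.8637 1/|dy|=1.0353
    cross y-line → (1,0), t=0.3002 (wall)
  → r_3 = 0.3002
beam 4: φ=90°, α=300°
  d=(0.5000,-0.8660)  start (1,1)  tX=0.4600 tY=0.3349  stride 1/|dx|=2.0000 1/|dy|=1.1547
    cross y-line → (1,0), t=0.3349 (wall)
  → r_4 = 0.3349

ranges = [0.8198, 0.7972, 0.3002, 0.3349]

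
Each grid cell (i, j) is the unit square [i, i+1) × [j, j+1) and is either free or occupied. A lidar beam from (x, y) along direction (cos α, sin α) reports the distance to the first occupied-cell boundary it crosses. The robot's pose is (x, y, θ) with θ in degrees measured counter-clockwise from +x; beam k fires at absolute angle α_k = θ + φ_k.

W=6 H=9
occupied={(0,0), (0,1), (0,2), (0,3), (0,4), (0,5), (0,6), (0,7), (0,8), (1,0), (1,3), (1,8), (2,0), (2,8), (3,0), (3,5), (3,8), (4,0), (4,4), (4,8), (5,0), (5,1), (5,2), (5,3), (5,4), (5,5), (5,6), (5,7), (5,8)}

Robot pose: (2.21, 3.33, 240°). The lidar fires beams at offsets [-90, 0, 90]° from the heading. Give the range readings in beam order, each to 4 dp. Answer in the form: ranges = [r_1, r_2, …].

beam 1: φ=-90°, α=150°
  d=(-0.8660,0.5000)  start (2,3)  tX=0.2425 tY=1.3400  stride 1/|dx|=1.1547 1/|dy|=2.0000
    cross x-line → (1,3), t=0.2425 (wall)
  → r_1 = 0.2425
beam 2: φ=0°, α=240°
  d=(-0.5000,-0.8660)  start (2,3)  tX=0.4200 tY=0.3811  stride 1/|dx|=2.0000 1/|dy|=1.1547
    cross y-line → (2,2), t=0.3811
    cross x-line → (1,2), t=0.4200
    cross y-line → (1,1), t=1.5358
    cross x-line → (0,1), t=2.4200 (wall)
  → r_2 = 2.4200
beam 3: φ=90°, α=330°
  d=(0.8660,-0.5000)  start (2,3)  tX=0.9122 tY=0.6600  stride 1/|dx|=1.1547 1/|dy|=2.0000
    cross y-line → (2,2), t=0.6600
    cross x-line → (3,2), t=0.9122
    cross x-line → (4,2), t=2.0669
    cross y-line → (4,1), t=2.6600
    cross x-line → (5,1), t=3.2216 (wall)
  → r_3 = 3.2216

ranges = [0.2425, 2.4200, 3.2216]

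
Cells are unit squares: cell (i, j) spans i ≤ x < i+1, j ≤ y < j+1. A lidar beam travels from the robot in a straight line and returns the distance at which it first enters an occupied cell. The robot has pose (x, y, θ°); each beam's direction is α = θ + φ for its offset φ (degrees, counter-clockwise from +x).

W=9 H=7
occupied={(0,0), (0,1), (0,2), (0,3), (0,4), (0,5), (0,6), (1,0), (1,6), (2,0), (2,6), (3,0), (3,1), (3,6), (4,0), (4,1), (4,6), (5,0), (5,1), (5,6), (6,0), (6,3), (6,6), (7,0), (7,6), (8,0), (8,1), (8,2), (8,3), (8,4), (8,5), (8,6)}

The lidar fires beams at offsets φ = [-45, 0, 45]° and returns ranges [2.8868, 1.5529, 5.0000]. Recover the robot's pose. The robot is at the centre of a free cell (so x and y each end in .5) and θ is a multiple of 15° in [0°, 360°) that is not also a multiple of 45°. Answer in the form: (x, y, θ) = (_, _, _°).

(x, y, θ) = (3.5, 3.5, 285°)

Enumerate (i+0.5, j+0.5, θ) over the 31 free cells and 16 admissible headings. For each, cast all 3 beams and compare to the given ranges.
  (2.5, 4.5, 105°): beam 1 = 1.7321 ≠ 2.8868 ✗
  (7.5, 4.5, 120°): beam 1 = 1.5529 ≠ 2.8868 ✗
  (7.5, 4.5, 300°): beam 1 = 3.6235 ≠ 2.8868 ✗
  …
  (3.5, 3.5, 285°): r_1=2.8868, r_2=1.5529, r_3=5.0000 — all match ✓
Only this pose fits every beam.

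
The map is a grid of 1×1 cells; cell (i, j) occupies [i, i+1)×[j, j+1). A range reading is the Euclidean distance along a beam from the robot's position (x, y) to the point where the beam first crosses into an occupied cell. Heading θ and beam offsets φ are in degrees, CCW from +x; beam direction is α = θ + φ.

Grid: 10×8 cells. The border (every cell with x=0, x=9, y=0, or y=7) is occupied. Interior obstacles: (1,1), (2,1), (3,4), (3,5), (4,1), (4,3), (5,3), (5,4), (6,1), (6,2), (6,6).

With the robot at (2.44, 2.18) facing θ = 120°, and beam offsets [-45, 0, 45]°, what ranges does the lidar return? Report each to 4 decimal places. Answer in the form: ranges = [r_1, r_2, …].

ranges = [2.1637, 2.8800, 1.4908]

beam 1: φ=-45°, α=75°
  cosα=0.2588 sinα=0.9659 | (2,2) | tMaxX 2.1637 tMaxY 0.8489 | tΔX 3.8637 tΔY 1.0353
    t=0.8489 [y] (2,3)
    t=1.8842 [y] (2,4)
    t=2.1637 [x] (3,4) — stop
  → r_1 = 2.1637
beam 2: φ=0°, α=120°
  cosα=-0.5000 sinα=0.8660 | (2,2) | tMaxX 0.8800 tMaxY 0.9469 | tΔX 2.0000 tΔY 1.1547
    t=0.8800 [x] (1,2)
    t=0.9469 [y] (1,3)
    t=2.1016 [y] (1,4)
    t=2.8800 [x] (0,4) — stop
  → r_2 = 2.8800
beam 3: φ=45°, α=165°
  cosα=-0.9659 sinα=0.2588 | (2,2) | tMaxX 0.4555 tMaxY 3.1682 | tΔX 1.0353 tΔY 3.8637
    t=0.4555 [x] (1,2)
    t=1.4908 [x] (0,2) — stop
  → r_3 = 1.4908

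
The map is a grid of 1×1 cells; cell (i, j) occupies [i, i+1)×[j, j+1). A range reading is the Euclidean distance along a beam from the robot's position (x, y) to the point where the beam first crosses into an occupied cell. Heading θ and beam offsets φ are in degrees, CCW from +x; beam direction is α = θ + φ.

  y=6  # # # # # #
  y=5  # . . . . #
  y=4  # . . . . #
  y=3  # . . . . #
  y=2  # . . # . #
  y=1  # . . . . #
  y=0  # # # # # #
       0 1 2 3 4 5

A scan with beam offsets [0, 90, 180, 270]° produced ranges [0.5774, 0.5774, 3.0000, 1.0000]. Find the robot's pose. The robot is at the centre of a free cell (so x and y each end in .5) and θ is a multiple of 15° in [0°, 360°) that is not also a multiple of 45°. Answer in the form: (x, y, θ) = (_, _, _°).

(x, y, θ) = (1.5, 5.5, 120°)

Candidates: 19 free-cell centres × 16 headings = 304 poses. Raycast each; keep the one whose scan matches to 4 dp.
  (2.5, 3.5, 60°): beam 1 = 2.8868 ≠ 0.5774 ✗
  (2.5, 4.5, 285°): beam 1 = 1.9319 ≠ 0.5774 ✗
  (1.5, 5.5, 210°): beam 2 = 3.0000 ≠ 0.5774 ✗
  (1.5, 2.5, 150°): beam 2 = 1.0000 ≠ 0.5774 ✗
  …
  (1.5, 5.5, 120°): r_1=0.5774, r_2=0.5774, r_3=3.0000, r_4=1.0000 — all match ✓
Unique over the lattice → pose = (1.5, 5.5, 120°).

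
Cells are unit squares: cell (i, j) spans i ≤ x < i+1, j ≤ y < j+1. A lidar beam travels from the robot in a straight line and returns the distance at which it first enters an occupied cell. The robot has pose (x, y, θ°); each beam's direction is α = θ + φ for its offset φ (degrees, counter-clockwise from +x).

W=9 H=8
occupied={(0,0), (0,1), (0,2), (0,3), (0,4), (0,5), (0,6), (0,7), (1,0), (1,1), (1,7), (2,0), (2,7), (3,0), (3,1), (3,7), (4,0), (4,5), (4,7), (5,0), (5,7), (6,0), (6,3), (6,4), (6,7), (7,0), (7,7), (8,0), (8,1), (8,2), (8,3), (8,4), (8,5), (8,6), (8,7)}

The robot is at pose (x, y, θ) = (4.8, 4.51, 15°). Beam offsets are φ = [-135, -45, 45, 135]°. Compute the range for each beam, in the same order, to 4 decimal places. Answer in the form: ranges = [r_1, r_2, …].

beam 1: φ=-135°, α=240°
  direction (-0.5000, -0.8660); cell (4,4); t to first gridline: x 1.6000, y 0.5889 (then +2.0000 / +1.1547)
    (4,3) via y @ 0.5889
    (3,3) via x @ 1.6000
    (3,2) via y @ 1.7436
    (3,1) via y @ 2.8983  # hit
  → r_1 = 2.8983
beam 2: φ=-45°, α=330°
  direction (0.8660, -0.5000); cell (4,4); t to first gridline: x 0.2309, y 1.0200 (then +1.1547 / +2.0000)
    (5,4) via x @ 0.2309
    (5,3) via y @ 1.0200
    (6,3) via x @ 1.3856  # hit
  → r_2 = 1.3856
beam 3: φ=45°, α=60°
  direction (0.5000, 0.8660); cell (4,4); t to first gridline: x 0.4000, y 0.5658 (then +2.0000 / +1.1547)
    (5,4) via x @ 0.4000
    (5,5) via y @ 0.5658
    (5,6) via y @ 1.7205
    (6,6) via x @ 2.4000
    (6,7) via y @ 2.8752  # hit
  → r_3 = 2.8752
beam 4: φ=135°, α=150°
  direction (-0.8660, 0.5000); cell (4,4); t to first gridline: x 0.9238, y 0.9800 (then +1.1547 / +2.0000)
    (3,4) via x @ 0.9238
    (3,5) via y @ 0.9800
    (2,5) via x @ 2.0785
    (2,6) via y @ 2.9800
    (1,6) via x @ 3.2332
    (0,6) via x @ 4.3879  # hit
  → r_4 = 4.3879

ranges = [2.8983, 1.3856, 2.8752, 4.3879]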